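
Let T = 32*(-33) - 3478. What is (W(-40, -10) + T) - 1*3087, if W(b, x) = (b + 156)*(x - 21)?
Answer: -11217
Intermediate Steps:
T = -4534 (T = -1056 - 3478 = -4534)
W(b, x) = (-21 + x)*(156 + b) (W(b, x) = (156 + b)*(-21 + x) = (-21 + x)*(156 + b))
(W(-40, -10) + T) - 1*3087 = ((-3276 - 21*(-40) + 156*(-10) - 40*(-10)) - 4534) - 1*3087 = ((-3276 + 840 - 1560 + 400) - 4534) - 3087 = (-3596 - 4534) - 3087 = -8130 - 3087 = -11217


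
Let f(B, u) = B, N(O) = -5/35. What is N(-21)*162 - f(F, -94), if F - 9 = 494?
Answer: -3683/7 ≈ -526.14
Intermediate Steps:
N(O) = -⅐ (N(O) = -5*1/35 = -⅐)
F = 503 (F = 9 + 494 = 503)
N(-21)*162 - f(F, -94) = -⅐*162 - 1*503 = -162/7 - 503 = -3683/7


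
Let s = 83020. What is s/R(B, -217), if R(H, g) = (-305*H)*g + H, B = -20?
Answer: -4151/66186 ≈ -0.062717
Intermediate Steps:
R(H, g) = H - 305*H*g (R(H, g) = -305*H*g + H = H - 305*H*g)
s/R(B, -217) = 83020/((-20*(1 - 305*(-217)))) = 83020/((-20*(1 + 66185))) = 83020/((-20*66186)) = 83020/(-1323720) = 83020*(-1/1323720) = -4151/66186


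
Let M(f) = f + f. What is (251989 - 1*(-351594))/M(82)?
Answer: 603583/164 ≈ 3680.4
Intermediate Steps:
M(f) = 2*f
(251989 - 1*(-351594))/M(82) = (251989 - 1*(-351594))/((2*82)) = (251989 + 351594)/164 = 603583*(1/164) = 603583/164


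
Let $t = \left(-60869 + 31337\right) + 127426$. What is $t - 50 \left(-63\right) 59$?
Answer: $283744$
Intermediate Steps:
$t = 97894$ ($t = -29532 + 127426 = 97894$)
$t - 50 \left(-63\right) 59 = 97894 - 50 \left(-63\right) 59 = 97894 - \left(-3150\right) 59 = 97894 - -185850 = 97894 + 185850 = 283744$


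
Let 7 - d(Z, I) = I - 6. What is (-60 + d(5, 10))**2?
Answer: 3249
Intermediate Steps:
d(Z, I) = 13 - I (d(Z, I) = 7 - (I - 6) = 7 - (-6 + I) = 7 + (6 - I) = 13 - I)
(-60 + d(5, 10))**2 = (-60 + (13 - 1*10))**2 = (-60 + (13 - 10))**2 = (-60 + 3)**2 = (-57)**2 = 3249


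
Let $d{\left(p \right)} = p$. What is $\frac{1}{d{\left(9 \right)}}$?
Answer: $\frac{1}{9} \approx 0.11111$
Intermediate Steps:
$\frac{1}{d{\left(9 \right)}} = \frac{1}{9}$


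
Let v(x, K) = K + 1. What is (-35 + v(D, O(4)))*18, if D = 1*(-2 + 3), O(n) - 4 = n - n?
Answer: -540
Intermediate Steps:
O(n) = 4 (O(n) = 4 + (n - n) = 4 + 0 = 4)
D = 1 (D = 1*1 = 1)
v(x, K) = 1 + K
(-35 + v(D, O(4)))*18 = (-35 + (1 + 4))*18 = (-35 + 5)*18 = -30*18 = -540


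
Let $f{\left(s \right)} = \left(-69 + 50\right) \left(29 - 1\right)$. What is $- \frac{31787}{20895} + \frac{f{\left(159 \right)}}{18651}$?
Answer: $- \frac{28760737}{18557745} \approx -1.5498$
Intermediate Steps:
$f{\left(s \right)} = -532$ ($f{\left(s \right)} = \left(-19\right) 28 = -532$)
$- \frac{31787}{20895} + \frac{f{\left(159 \right)}}{18651} = - \frac{31787}{20895} - \frac{532}{18651} = \left(-31787\right) \frac{1}{20895} - \frac{532}{18651} = - \frac{4541}{2985} - \frac{532}{18651} = - \frac{28760737}{18557745}$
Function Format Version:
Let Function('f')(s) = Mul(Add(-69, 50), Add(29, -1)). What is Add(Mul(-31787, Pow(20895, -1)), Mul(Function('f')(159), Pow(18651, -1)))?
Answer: Rational(-28760737, 18557745) ≈ -1.5498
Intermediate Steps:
Function('f')(s) = -532 (Function('f')(s) = Mul(-19, 28) = -532)
Add(Mul(-31787, Pow(20895, -1)), Mul(Function('f')(159), Pow(18651, -1))) = Add(Mul(-31787, Pow(20895, -1)), Mul(-532, Pow(18651, -1))) = Add(Mul(-31787, Rational(1, 20895)), Mul(-532, Rational(1, 18651))) = Add(Rational(-4541, 2985), Rational(-532, 18651)) = Rational(-28760737, 18557745)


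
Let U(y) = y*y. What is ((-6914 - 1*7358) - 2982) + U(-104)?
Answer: -6438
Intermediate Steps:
U(y) = y²
((-6914 - 1*7358) - 2982) + U(-104) = ((-6914 - 1*7358) - 2982) + (-104)² = ((-6914 - 7358) - 2982) + 10816 = (-14272 - 2982) + 10816 = -17254 + 10816 = -6438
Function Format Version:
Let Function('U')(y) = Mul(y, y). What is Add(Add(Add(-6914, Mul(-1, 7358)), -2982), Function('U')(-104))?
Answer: -6438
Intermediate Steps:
Function('U')(y) = Pow(y, 2)
Add(Add(Add(-6914, Mul(-1, 7358)), -2982), Function('U')(-104)) = Add(Add(Add(-6914, Mul(-1, 7358)), -2982), Pow(-104, 2)) = Add(Add(Add(-6914, -7358), -2982), 10816) = Add(Add(-14272, -2982), 10816) = Add(-17254, 10816) = -6438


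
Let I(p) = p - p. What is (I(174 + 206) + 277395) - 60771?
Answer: 216624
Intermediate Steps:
I(p) = 0
(I(174 + 206) + 277395) - 60771 = (0 + 277395) - 60771 = 277395 - 60771 = 216624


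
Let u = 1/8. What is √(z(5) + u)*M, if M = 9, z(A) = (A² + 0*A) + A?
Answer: 9*√482/4 ≈ 49.398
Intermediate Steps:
z(A) = A + A² (z(A) = (A² + 0) + A = A² + A = A + A²)
u = ⅛ ≈ 0.12500
√(z(5) + u)*M = √(5*(1 + 5) + ⅛)*9 = √(5*6 + ⅛)*9 = √(30 + ⅛)*9 = √(241/8)*9 = (√482/4)*9 = 9*√482/4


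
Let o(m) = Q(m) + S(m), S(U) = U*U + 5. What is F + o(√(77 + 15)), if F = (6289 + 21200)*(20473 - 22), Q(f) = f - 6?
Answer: 562177630 + 2*√23 ≈ 5.6218e+8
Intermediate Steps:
Q(f) = -6 + f
S(U) = 5 + U² (S(U) = U² + 5 = 5 + U²)
F = 562177539 (F = 27489*20451 = 562177539)
o(m) = -1 + m + m² (o(m) = (-6 + m) + (5 + m²) = -1 + m + m²)
F + o(√(77 + 15)) = 562177539 + (-1 + √(77 + 15) + (√(77 + 15))²) = 562177539 + (-1 + √92 + (√92)²) = 562177539 + (-1 + 2*√23 + (2*√23)²) = 562177539 + (-1 + 2*√23 + 92) = 562177539 + (91 + 2*√23) = 562177630 + 2*√23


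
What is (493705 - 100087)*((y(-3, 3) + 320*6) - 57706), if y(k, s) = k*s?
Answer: -21961916310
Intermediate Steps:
(493705 - 100087)*((y(-3, 3) + 320*6) - 57706) = (493705 - 100087)*((-3*3 + 320*6) - 57706) = 393618*((-9 + 1920) - 57706) = 393618*(1911 - 57706) = 393618*(-55795) = -21961916310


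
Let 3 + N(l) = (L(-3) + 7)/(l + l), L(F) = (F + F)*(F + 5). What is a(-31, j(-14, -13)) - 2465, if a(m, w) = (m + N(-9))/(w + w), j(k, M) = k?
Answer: -1241753/504 ≈ -2463.8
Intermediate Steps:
L(F) = 2*F*(5 + F) (L(F) = (2*F)*(5 + F) = 2*F*(5 + F))
N(l) = -3 - 5/(2*l) (N(l) = -3 + (2*(-3)*(5 - 3) + 7)/(l + l) = -3 + (2*(-3)*2 + 7)/((2*l)) = -3 + (-12 + 7)*(1/(2*l)) = -3 - 5/(2*l))
a(m, w) = (-49/18 + m)/(2*w) (a(m, w) = (m + (-3 - 5/2/(-9)))/(w + w) = (m + (-3 - 5/2*(-⅑)))/((2*w)) = (m + (-3 + 5/18))*(1/(2*w)) = (m - 49/18)*(1/(2*w)) = (-49/18 + m)*(1/(2*w)) = (-49/18 + m)/(2*w))
a(-31, j(-14, -13)) - 2465 = (1/36)*(-49 + 18*(-31))/(-14) - 2465 = (1/36)*(-1/14)*(-49 - 558) - 2465 = (1/36)*(-1/14)*(-607) - 2465 = 607/504 - 2465 = -1241753/504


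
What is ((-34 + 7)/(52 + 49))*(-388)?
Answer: 10476/101 ≈ 103.72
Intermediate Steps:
((-34 + 7)/(52 + 49))*(-388) = -27/101*(-388) = 10476/101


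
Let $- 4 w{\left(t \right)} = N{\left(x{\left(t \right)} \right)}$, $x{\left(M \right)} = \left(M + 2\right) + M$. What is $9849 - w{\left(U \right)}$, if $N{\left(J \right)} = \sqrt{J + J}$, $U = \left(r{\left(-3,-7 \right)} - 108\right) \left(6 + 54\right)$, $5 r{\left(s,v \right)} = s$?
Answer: $9849 + \frac{i \sqrt{6515}}{2} \approx 9849.0 + 40.358 i$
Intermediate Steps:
$r{\left(s,v \right)} = \frac{s}{5}$
$U = -6516$ ($U = \left(\frac{1}{5} \left(-3\right) - 108\right) \left(6 + 54\right) = \left(- \frac{3}{5} - 108\right) 60 = \left(- \frac{543}{5}\right) 60 = -6516$)
$x{\left(M \right)} = 2 + 2 M$ ($x{\left(M \right)} = \left(2 + M\right) + M = 2 + 2 M$)
$N{\left(J \right)} = \sqrt{2} \sqrt{J}$ ($N{\left(J \right)} = \sqrt{2 J} = \sqrt{2} \sqrt{J}$)
$w{\left(t \right)} = - \frac{\sqrt{2} \sqrt{2 + 2 t}}{4}$
$9849 - w{\left(U \right)} = 9849 - - \frac{\sqrt{1 - 6516}}{2} = 9849 - - \frac{\sqrt{-6515}}{2} = 9849 - - \frac{i \sqrt{6515}}{2} = 9849 + \frac{i \sqrt{6515}}{2}$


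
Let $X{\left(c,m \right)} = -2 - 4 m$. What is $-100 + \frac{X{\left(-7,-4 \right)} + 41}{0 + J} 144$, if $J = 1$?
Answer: $7820$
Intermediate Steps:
$-100 + \frac{X{\left(-7,-4 \right)} + 41}{0 + J} 144 = -100 + \frac{\left(-2 - -16\right) + 41}{0 + 1} \cdot 144 = -100 + \frac{\left(-2 + 16\right) + 41}{1} \cdot 144 = -100 + \left(14 + 41\right) 1 \cdot 144 = -100 + 55 \cdot 1 \cdot 144 = -100 + 55 \cdot 144 = -100 + 7920 = 7820$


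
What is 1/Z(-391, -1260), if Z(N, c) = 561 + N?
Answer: 1/170 ≈ 0.0058824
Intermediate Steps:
1/Z(-391, -1260) = 1/(561 - 391) = 1/170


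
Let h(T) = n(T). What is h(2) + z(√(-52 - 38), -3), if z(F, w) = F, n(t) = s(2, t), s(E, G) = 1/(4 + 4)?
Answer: ⅛ + 3*I*√10 ≈ 0.125 + 9.4868*I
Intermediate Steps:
s(E, G) = ⅛ (s(E, G) = 1/8 = ⅛)
n(t) = ⅛
h(T) = ⅛
h(2) + z(√(-52 - 38), -3) = ⅛ + √(-52 - 38) = ⅛ + √(-90) = ⅛ + 3*I*√10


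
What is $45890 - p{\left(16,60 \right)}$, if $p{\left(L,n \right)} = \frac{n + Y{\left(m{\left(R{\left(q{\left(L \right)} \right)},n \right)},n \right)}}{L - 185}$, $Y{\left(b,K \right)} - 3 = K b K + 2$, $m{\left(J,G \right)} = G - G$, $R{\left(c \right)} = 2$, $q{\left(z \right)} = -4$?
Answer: $\frac{596575}{13} \approx 45890.0$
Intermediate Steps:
$m{\left(J,G \right)} = 0$
$Y{\left(b,K \right)} = 5 + b K^{2}$ ($Y{\left(b,K \right)} = 3 + \left(K b K + 2\right) = 3 + \left(b K^{2} + 2\right) = 3 + \left(2 + b K^{2}\right) = 5 + b K^{2}$)
$p{\left(L,n \right)} = \frac{5 + n}{-185 + L}$ ($p{\left(L,n \right)} = \frac{n + \left(5 + 0 n^{2}\right)}{L - 185} = \frac{n + \left(5 + 0\right)}{-185 + L} = \frac{n + 5}{-185 + L} = \frac{5 + n}{-185 + L}$)
$45890 - p{\left(16,60 \right)} = 45890 - \frac{5 + 60}{-185 + 16} = 45890 - \frac{1}{-169} \cdot 65 = 45890 - \left(- \frac{1}{169}\right) 65 = 45890 - - \frac{5}{13} = 45890 + \frac{5}{13} = \frac{596575}{13}$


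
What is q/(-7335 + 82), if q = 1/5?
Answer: -1/36265 ≈ -2.7575e-5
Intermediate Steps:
q = ⅕ ≈ 0.20000
q/(-7335 + 82) = 1/(5*(-7335 + 82)) = (⅕)/(-7253) = (⅕)*(-1/7253) = -1/36265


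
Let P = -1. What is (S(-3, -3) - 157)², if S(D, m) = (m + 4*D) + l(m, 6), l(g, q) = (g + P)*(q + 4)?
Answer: 44944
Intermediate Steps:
l(g, q) = (-1 + g)*(4 + q) (l(g, q) = (g - 1)*(q + 4) = (-1 + g)*(4 + q))
S(D, m) = -10 + 4*D + 11*m (S(D, m) = (m + 4*D) + (-4 - 1*6 + 4*m + m*6) = (m + 4*D) + (-4 - 6 + 4*m + 6*m) = (m + 4*D) + (-10 + 10*m) = -10 + 4*D + 11*m)
(S(-3, -3) - 157)² = ((-10 + 4*(-3) + 11*(-3)) - 157)² = ((-10 - 12 - 33) - 157)² = (-55 - 157)² = (-212)² = 44944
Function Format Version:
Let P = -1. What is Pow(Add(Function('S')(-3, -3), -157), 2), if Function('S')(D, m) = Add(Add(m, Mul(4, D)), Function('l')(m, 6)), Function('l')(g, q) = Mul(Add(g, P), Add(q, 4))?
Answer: 44944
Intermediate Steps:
Function('l')(g, q) = Mul(Add(-1, g), Add(4, q)) (Function('l')(g, q) = Mul(Add(g, -1), Add(q, 4)) = Mul(Add(-1, g), Add(4, q)))
Function('S')(D, m) = Add(-10, Mul(4, D), Mul(11, m)) (Function('S')(D, m) = Add(Add(m, Mul(4, D)), Add(-4, Mul(-1, 6), Mul(4, m), Mul(m, 6))) = Add(Add(m, Mul(4, D)), Add(-4, -6, Mul(4, m), Mul(6, m))) = Add(Add(m, Mul(4, D)), Add(-10, Mul(10, m))) = Add(-10, Mul(4, D), Mul(11, m)))
Pow(Add(Function('S')(-3, -3), -157), 2) = Pow(Add(Add(-10, Mul(4, -3), Mul(11, -3)), -157), 2) = Pow(Add(Add(-10, -12, -33), -157), 2) = Pow(Add(-55, -157), 2) = Pow(-212, 2) = 44944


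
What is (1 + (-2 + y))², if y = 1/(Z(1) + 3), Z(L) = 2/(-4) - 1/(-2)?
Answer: 4/9 ≈ 0.44444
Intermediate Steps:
Z(L) = 0 (Z(L) = 2*(-¼) - 1*(-½) = -½ + ½ = 0)
y = ⅓ (y = 1/(0 + 3) = 1/3 = ⅓ ≈ 0.33333)
(1 + (-2 + y))² = (1 + (-2 + ⅓))² = (1 - 5/3)² = (-⅔)² = 4/9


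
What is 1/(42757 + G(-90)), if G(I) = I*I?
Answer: 1/50857 ≈ 1.9663e-5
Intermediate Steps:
G(I) = I**2
1/(42757 + G(-90)) = 1/(42757 + (-90)**2) = 1/(42757 + 8100) = 1/50857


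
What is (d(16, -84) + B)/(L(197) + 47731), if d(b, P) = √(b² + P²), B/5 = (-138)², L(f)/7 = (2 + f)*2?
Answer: 10580/5613 + 4*√457/50517 ≈ 1.8866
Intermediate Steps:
L(f) = 28 + 14*f (L(f) = 7*((2 + f)*2) = 7*(4 + 2*f) = 28 + 14*f)
B = 95220 (B = 5*(-138)² = 5*19044 = 95220)
d(b, P) = √(P² + b²)
(d(16, -84) + B)/(L(197) + 47731) = (√((-84)² + 16²) + 95220)/((28 + 14*197) + 47731) = (√(7056 + 256) + 95220)/((28 + 2758) + 47731) = (√7312 + 95220)/(2786 + 47731) = (4*√457 + 95220)/50517 = (95220 + 4*√457)*(1/50517) = 10580/5613 + 4*√457/50517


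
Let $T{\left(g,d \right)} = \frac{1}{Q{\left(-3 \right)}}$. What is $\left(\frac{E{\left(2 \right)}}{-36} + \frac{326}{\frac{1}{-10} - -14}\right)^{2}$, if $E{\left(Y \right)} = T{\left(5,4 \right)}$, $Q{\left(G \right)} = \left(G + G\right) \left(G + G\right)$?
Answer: $\frac{17849112482041}{32451860736} \approx 550.02$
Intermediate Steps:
$Q{\left(G \right)} = 4 G^{2}$ ($Q{\left(G \right)} = 2 G 2 G = 4 G^{2}$)
$T{\left(g,d \right)} = \frac{1}{36}$ ($T{\left(g,d \right)} = \frac{1}{4 \left(-3\right)^{2}} = \frac{1}{4 \cdot 9} = \frac{1}{36}$)
$E{\left(Y \right)} = \frac{1}{36}$
$\left(\frac{E{\left(2 \right)}}{-36} + \frac{326}{\frac{1}{-10} - -14}\right)^{2} = \left(\frac{1}{36 \left(-36\right)} + \frac{326}{\frac{1}{-10} - -14}\right)^{2} = \left(\frac{1}{36} \left(- \frac{1}{36}\right) + \frac{326}{- \frac{1}{10} + 14}\right)^{2} = \left(- \frac{1}{1296} + \frac{326}{\frac{139}{10}}\right)^{2} = \left(- \frac{1}{1296} + 326 \cdot \frac{10}{139}\right)^{2} = \left(- \frac{1}{1296} + \frac{3260}{139}\right)^{2} = \left(\frac{4224821}{180144}\right)^{2} = \frac{17849112482041}{32451860736}$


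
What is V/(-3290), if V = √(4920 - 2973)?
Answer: -√1947/3290 ≈ -0.013412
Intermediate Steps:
V = √1947 ≈ 44.125
V/(-3290) = √1947/(-3290) = √1947*(-1/3290) = -√1947/3290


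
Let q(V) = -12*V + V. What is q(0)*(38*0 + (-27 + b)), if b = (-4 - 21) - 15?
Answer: 0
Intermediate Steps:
q(V) = -11*V
b = -40 (b = -25 - 15 = -40)
q(0)*(38*0 + (-27 + b)) = (-11*0)*(38*0 + (-27 - 40)) = 0*(0 - 67) = 0*(-67) = 0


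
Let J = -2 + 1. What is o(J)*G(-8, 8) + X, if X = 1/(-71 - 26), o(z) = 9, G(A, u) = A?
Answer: -6985/97 ≈ -72.010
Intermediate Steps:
J = -1
X = -1/97 (X = 1/(-97) = -1/97 ≈ -0.010309)
o(J)*G(-8, 8) + X = 9*(-8) - 1/97 = -72 - 1/97 = -6985/97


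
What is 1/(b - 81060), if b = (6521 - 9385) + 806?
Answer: -1/83118 ≈ -1.2031e-5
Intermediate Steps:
b = -2058 (b = -2864 + 806 = -2058)
1/(b - 81060) = 1/(-2058 - 81060) = 1/(-83118) = -1/83118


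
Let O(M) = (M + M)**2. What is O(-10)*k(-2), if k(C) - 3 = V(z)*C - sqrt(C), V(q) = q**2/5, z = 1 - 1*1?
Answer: 1200 - 400*I*sqrt(2) ≈ 1200.0 - 565.69*I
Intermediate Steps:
z = 0 (z = 1 - 1 = 0)
V(q) = q**2/5 (V(q) = q**2*(1/5) = q**2/5)
k(C) = 3 - sqrt(C) (k(C) = 3 + (((1/5)*0**2)*C - sqrt(C)) = 3 + (((1/5)*0)*C - sqrt(C)) = 3 + (0*C - sqrt(C)) = 3 + (0 - sqrt(C)) = 3 - sqrt(C))
O(M) = 4*M**2 (O(M) = (2*M)**2 = 4*M**2)
O(-10)*k(-2) = (4*(-10)**2)*(3 - sqrt(-2)) = (4*100)*(3 - I*sqrt(2)) = 400*(3 - I*sqrt(2)) = 1200 - 400*I*sqrt(2)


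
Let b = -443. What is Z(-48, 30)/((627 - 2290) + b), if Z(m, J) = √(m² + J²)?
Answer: -√89/351 ≈ -0.026877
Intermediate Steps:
Z(m, J) = √(J² + m²)
Z(-48, 30)/((627 - 2290) + b) = √(30² + (-48)²)/((627 - 2290) - 443) = √(900 + 2304)/(-1663 - 443) = √3204/(-2106) = (6*√89)*(-1/2106) = -√89/351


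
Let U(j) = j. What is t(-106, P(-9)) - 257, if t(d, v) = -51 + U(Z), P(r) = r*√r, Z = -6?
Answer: -314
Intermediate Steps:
P(r) = r^(3/2)
t(d, v) = -57 (t(d, v) = -51 - 6 = -57)
t(-106, P(-9)) - 257 = -57 - 257 = -314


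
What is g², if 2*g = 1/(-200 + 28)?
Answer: 1/118336 ≈ 8.4505e-6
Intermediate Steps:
g = -1/344 (g = 1/(2*(-200 + 28)) = (½)/(-172) = (½)*(-1/172) = -1/344 ≈ -0.0029070)
g² = (-1/344)² = 1/118336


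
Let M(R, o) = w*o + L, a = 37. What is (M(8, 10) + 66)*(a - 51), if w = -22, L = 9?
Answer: 2030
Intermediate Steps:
M(R, o) = 9 - 22*o (M(R, o) = -22*o + 9 = 9 - 22*o)
(M(8, 10) + 66)*(a - 51) = ((9 - 22*10) + 66)*(37 - 51) = ((9 - 220) + 66)*(-14) = (-211 + 66)*(-14) = -145*(-14) = 2030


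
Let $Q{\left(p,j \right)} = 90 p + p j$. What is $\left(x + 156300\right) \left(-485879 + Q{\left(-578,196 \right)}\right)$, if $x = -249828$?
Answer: $60904217736$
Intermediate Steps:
$Q{\left(p,j \right)} = 90 p + j p$
$\left(x + 156300\right) \left(-485879 + Q{\left(-578,196 \right)}\right) = \left(-249828 + 156300\right) \left(-485879 - 578 \left(90 + 196\right)\right) = - 93528 \left(-485879 - 165308\right) = \left(-93528\right) \left(-651187\right) = 60904217736$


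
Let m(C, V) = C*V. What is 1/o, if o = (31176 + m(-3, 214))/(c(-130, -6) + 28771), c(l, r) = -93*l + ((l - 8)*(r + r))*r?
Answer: 30925/30534 ≈ 1.0128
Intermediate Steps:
c(l, r) = -93*l + 2*r²*(-8 + l) (c(l, r) = -93*l + ((-8 + l)*(2*r))*r = -93*l + (2*r*(-8 + l))*r = -93*l + 2*r²*(-8 + l))
o = 30534/30925 (o = (31176 - 3*214)/((-93*(-130) - 16*(-6)² + 2*(-130)*(-6)²) + 28771) = (31176 - 642)/((12090 - 16*36 + 2*(-130)*36) + 28771) = 30534/((12090 - 576 - 9360) + 28771) = 30534/(2154 + 28771) = 30534/30925 ≈ 0.98736)
1/o = 1/(30534/30925) = 30925/30534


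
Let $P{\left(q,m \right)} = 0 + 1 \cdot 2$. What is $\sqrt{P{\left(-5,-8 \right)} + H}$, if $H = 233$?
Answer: $\sqrt{235} \approx 15.33$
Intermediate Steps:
$P{\left(q,m \right)} = 2$ ($P{\left(q,m \right)} = 0 + 2 = 2$)
$\sqrt{P{\left(-5,-8 \right)} + H} = \sqrt{2 + 233} = \sqrt{235}$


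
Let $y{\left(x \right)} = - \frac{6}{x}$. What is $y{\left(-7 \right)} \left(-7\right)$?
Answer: $-6$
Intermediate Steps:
$y{\left(-7 \right)} \left(-7\right) = - \frac{6}{-7} \left(-7\right) = \left(-6\right) \left(- \frac{1}{7}\right) \left(-7\right) = \frac{6}{7} \left(-7\right) = -6$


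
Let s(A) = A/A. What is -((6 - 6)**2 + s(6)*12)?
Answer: -12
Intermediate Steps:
s(A) = 1
-((6 - 6)**2 + s(6)*12) = -((6 - 6)**2 + 1*12) = -(0**2 + 12) = -(0 + 12) = -1*12 = -12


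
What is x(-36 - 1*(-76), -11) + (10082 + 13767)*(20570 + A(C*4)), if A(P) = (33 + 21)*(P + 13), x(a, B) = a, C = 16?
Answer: 589738112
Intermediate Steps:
A(P) = 702 + 54*P (A(P) = 54*(13 + P) = 702 + 54*P)
x(-36 - 1*(-76), -11) + (10082 + 13767)*(20570 + A(C*4)) = (-36 - 1*(-76)) + (10082 + 13767)*(20570 + (702 + 54*(16*4))) = (-36 + 76) + 23849*(20570 + (702 + 54*64)) = 40 + 23849*(20570 + (702 + 3456)) = 40 + 23849*(20570 + 4158) = 40 + 23849*24728 = 40 + 589738072 = 589738112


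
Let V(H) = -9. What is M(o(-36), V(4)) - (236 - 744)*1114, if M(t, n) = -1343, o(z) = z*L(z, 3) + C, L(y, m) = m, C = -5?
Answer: 564569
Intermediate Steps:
o(z) = -5 + 3*z (o(z) = z*3 - 5 = 3*z - 5 = -5 + 3*z)
M(o(-36), V(4)) - (236 - 744)*1114 = -1343 - (236 - 744)*1114 = -1343 - (-508)*1114 = -1343 - 1*(-565912) = -1343 + 565912 = 564569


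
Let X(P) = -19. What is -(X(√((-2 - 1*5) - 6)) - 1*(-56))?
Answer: -37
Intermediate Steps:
-(X(√((-2 - 1*5) - 6)) - 1*(-56)) = -(-19 - 1*(-56)) = -(-19 + 56) = -1*37 = -37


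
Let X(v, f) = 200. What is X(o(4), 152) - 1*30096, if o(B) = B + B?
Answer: -29896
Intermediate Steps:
o(B) = 2*B
X(o(4), 152) - 1*30096 = 200 - 1*30096 = 200 - 30096 = -29896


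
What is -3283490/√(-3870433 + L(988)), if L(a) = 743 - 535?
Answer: 656698*I*√17201/51603 ≈ 1669.0*I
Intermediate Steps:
L(a) = 208
-3283490/√(-3870433 + L(988)) = -3283490/√(-3870433 + 208) = -3283490*(-I*√17201/258015) = -(-656698)*I*√17201/51603 = 656698*I*√17201/51603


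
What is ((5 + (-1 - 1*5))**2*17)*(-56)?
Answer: -952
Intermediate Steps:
((5 + (-1 - 1*5))**2*17)*(-56) = ((5 + (-1 - 5))**2*17)*(-56) = ((5 - 6)**2*17)*(-56) = ((-1)**2*17)*(-56) = (1*17)*(-56) = 17*(-56) = -952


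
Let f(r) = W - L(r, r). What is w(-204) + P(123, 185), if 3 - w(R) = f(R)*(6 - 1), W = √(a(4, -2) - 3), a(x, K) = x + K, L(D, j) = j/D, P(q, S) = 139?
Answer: 147 - 5*I ≈ 147.0 - 5.0*I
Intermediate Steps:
a(x, K) = K + x
W = I (W = √((-2 + 4) - 3) = √(2 - 3) = √(-1) = I ≈ 1.0*I)
f(r) = -1 + I (f(r) = I - r/r = I - 1*1 = I - 1 = -1 + I)
w(R) = 8 - 5*I (w(R) = 3 - (-1 + I)*(6 - 1) = 3 - (-1 + I)*5 = 3 - (-5 + 5*I) = 3 + (5 - 5*I) = 8 - 5*I)
w(-204) + P(123, 185) = (8 - 5*I) + 139 = 147 - 5*I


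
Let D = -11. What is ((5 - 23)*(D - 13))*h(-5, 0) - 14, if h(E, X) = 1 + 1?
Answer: 850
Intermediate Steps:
h(E, X) = 2
((5 - 23)*(D - 13))*h(-5, 0) - 14 = ((5 - 23)*(-11 - 13))*2 - 14 = -18*(-24)*2 - 14 = 432*2 - 14 = 864 - 14 = 850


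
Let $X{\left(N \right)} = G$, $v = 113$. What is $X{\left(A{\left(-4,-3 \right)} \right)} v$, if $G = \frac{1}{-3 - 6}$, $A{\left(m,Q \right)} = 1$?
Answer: $- \frac{113}{9} \approx -12.556$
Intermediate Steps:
$G = - \frac{1}{9}$ ($G = \frac{1}{-9} = - \frac{1}{9} \approx -0.11111$)
$X{\left(N \right)} = - \frac{1}{9}$
$X{\left(A{\left(-4,-3 \right)} \right)} v = \left(- \frac{1}{9}\right) 113 = - \frac{113}{9}$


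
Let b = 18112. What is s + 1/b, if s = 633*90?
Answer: 1031840641/18112 ≈ 56970.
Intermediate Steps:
s = 56970
s + 1/b = 56970 + 1/18112 = 1031840641/18112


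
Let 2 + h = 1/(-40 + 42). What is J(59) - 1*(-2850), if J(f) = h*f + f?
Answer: 5641/2 ≈ 2820.5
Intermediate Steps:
h = -3/2 (h = -2 + 1/(-40 + 42) = -2 + 1/2 = -3/2 ≈ -1.5000)
J(f) = -f/2 (J(f) = -3*f/2 + f = -f/2)
J(59) - 1*(-2850) = -1/2*59 - 1*(-2850) = -59/2 + 2850 = 5641/2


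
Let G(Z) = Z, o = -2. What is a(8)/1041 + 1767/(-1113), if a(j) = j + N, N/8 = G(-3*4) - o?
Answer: -213287/128737 ≈ -1.6568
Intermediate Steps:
N = -80 (N = 8*(-3*4 - 1*(-2)) = 8*(-12 + 2) = 8*(-10) = -80)
a(j) = -80 + j (a(j) = j - 80 = -80 + j)
a(8)/1041 + 1767/(-1113) = (-80 + 8)/1041 + 1767/(-1113) = -72*1/1041 + 1767*(-1/1113) = -24/347 - 589/371 = -213287/128737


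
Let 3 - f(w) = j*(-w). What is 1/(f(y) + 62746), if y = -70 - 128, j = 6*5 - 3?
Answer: 1/57403 ≈ 1.7421e-5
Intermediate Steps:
j = 27 (j = 30 - 3 = 27)
y = -198
f(w) = 3 + 27*w (f(w) = 3 - 27*(-w) = 3 - (-27)*w = 3 + 27*w)
1/(f(y) + 62746) = 1/((3 + 27*(-198)) + 62746) = 1/((3 - 5346) + 62746) = 1/(-5343 + 62746) = 1/57403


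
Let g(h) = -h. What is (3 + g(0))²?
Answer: 9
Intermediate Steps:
(3 + g(0))² = (3 - 1*0)² = (3 + 0)² = 3² = 9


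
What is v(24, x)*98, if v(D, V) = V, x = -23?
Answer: -2254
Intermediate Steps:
v(24, x)*98 = -23*98 = -2254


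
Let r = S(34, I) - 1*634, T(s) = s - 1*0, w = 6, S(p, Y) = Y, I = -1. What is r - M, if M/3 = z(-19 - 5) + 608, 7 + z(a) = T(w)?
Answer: -2456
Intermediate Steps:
T(s) = s (T(s) = s + 0 = s)
z(a) = -1 (z(a) = -7 + 6 = -1)
r = -635 (r = -1 - 1*634 = -1 - 634 = -635)
M = 1821 (M = 3*(-1 + 608) = 3*607 = 1821)
r - M = -635 - 1*1821 = -635 - 1821 = -2456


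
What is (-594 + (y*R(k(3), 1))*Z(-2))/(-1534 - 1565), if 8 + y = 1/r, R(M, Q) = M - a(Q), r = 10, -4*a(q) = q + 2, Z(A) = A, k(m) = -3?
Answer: 4197/20660 ≈ 0.20315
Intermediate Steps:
a(q) = -1/2 - q/4 (a(q) = -(q + 2)/4 = -(2 + q)/4 = -1/2 - q/4)
R(M, Q) = 1/2 + M + Q/4 (R(M, Q) = M - (-1/2 - Q/4) = M + (1/2 + Q/4) = 1/2 + M + Q/4)
y = -79/10 (y = -8 + 1/10 = -79/10 ≈ -7.9000)
(-594 + (y*R(k(3), 1))*Z(-2))/(-1534 - 1565) = (-594 - 79*(1/2 - 3 + (1/4)*1)/10*(-2))/(-1534 - 1565) = (-594 - 79*(1/2 - 3 + 1/4)/10*(-2))/(-3099) = (-594 - 79/10*(-9/4)*(-2))*(-1/3099) = (-594 + (711/40)*(-2))*(-1/3099) = (-594 - 711/20)*(-1/3099) = -12591/20*(-1/3099) = 4197/20660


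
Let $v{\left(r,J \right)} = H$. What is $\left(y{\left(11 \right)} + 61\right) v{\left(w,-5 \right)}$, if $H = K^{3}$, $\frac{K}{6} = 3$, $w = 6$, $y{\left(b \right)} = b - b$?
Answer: $355752$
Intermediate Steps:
$y{\left(b \right)} = 0$
$K = 18$ ($K = 6 \cdot 3 = 18$)
$H = 5832$ ($H = 18^{3} = 5832$)
$v{\left(r,J \right)} = 5832$
$\left(y{\left(11 \right)} + 61\right) v{\left(w,-5 \right)} = \left(0 + 61\right) 5832 = 61 \cdot 5832 = 355752$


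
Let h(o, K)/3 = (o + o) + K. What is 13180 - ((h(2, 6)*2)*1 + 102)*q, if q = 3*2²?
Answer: 11236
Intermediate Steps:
h(o, K) = 3*K + 6*o (h(o, K) = 3*((o + o) + K) = 3*(2*o + K) = 3*(K + 2*o) = 3*K + 6*o)
q = 12 (q = 3*4 = 12)
13180 - ((h(2, 6)*2)*1 + 102)*q = 13180 - (((3*6 + 6*2)*2)*1 + 102)*12 = 13180 - (((18 + 12)*2)*1 + 102)*12 = 13180 - ((30*2)*1 + 102)*12 = 13180 - (60*1 + 102)*12 = 13180 - (60 + 102)*12 = 13180 - 162*12 = 13180 - 1*1944 = 13180 - 1944 = 11236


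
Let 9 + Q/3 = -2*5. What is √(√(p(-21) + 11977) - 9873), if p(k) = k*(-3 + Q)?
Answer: √(-9873 + √13237) ≈ 98.782*I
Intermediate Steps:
Q = -57 (Q = -27 + 3*(-2*5) = -27 + 3*(-10) = -27 - 30 = -57)
p(k) = -60*k (p(k) = k*(-3 - 57) = k*(-60) = -60*k)
√(√(p(-21) + 11977) - 9873) = √(√(-60*(-21) + 11977) - 9873) = √(√(1260 + 11977) - 9873) = √(√13237 - 9873) = √(-9873 + √13237)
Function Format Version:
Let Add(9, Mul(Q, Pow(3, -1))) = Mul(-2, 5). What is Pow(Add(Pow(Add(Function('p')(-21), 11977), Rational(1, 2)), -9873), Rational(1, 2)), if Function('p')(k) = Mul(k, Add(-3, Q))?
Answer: Pow(Add(-9873, Pow(13237, Rational(1, 2))), Rational(1, 2)) ≈ Mul(98.782, I)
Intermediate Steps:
Q = -57 (Q = Add(-27, Mul(3, Mul(-2, 5))) = Add(-27, Mul(3, -10)) = Add(-27, -30) = -57)
Function('p')(k) = Mul(-60, k) (Function('p')(k) = Mul(k, Add(-3, -57)) = Mul(k, -60) = Mul(-60, k))
Pow(Add(Pow(Add(Function('p')(-21), 11977), Rational(1, 2)), -9873), Rational(1, 2)) = Pow(Add(Pow(Add(Mul(-60, -21), 11977), Rational(1, 2)), -9873), Rational(1, 2)) = Pow(Add(Pow(Add(1260, 11977), Rational(1, 2)), -9873), Rational(1, 2)) = Pow(Add(Pow(13237, Rational(1, 2)), -9873), Rational(1, 2)) = Pow(Add(-9873, Pow(13237, Rational(1, 2))), Rational(1, 2))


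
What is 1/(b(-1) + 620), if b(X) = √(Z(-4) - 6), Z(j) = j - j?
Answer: 310/192203 - I*√6/384406 ≈ 0.0016129 - 6.3721e-6*I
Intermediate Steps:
Z(j) = 0
b(X) = I*√6 (b(X) = √(0 - 6) = √(-6) = I*√6)
1/(b(-1) + 620) = 1/(I*√6 + 620) = 1/(620 + I*√6)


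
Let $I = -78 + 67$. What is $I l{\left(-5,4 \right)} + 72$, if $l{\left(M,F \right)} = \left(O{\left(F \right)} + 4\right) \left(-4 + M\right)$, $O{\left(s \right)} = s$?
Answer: $864$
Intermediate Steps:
$I = -11$
$l{\left(M,F \right)} = \left(-4 + M\right) \left(4 + F\right)$ ($l{\left(M,F \right)} = \left(F + 4\right) \left(-4 + M\right) = \left(4 + F\right) \left(-4 + M\right) = \left(-4 + M\right) \left(4 + F\right)$)
$I l{\left(-5,4 \right)} + 72 = - 11 \left(-16 - 16 + 4 \left(-5\right) + 4 \left(-5\right)\right) + 72 = - 11 \left(-16 - 16 - 20 - 20\right) + 72 = \left(-11\right) \left(-72\right) + 72 = 792 + 72 = 864$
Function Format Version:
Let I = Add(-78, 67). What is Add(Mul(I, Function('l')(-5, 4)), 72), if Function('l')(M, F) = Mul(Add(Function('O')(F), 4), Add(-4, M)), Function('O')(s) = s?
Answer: 864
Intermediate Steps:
I = -11
Function('l')(M, F) = Mul(Add(-4, M), Add(4, F)) (Function('l')(M, F) = Mul(Add(F, 4), Add(-4, M)) = Mul(Add(4, F), Add(-4, M)) = Mul(Add(-4, M), Add(4, F)))
Add(Mul(I, Function('l')(-5, 4)), 72) = Add(Mul(-11, Add(-16, Mul(-4, 4), Mul(4, -5), Mul(4, -5))), 72) = Add(Mul(-11, Add(-16, -16, -20, -20)), 72) = Add(Mul(-11, -72), 72) = Add(792, 72) = 864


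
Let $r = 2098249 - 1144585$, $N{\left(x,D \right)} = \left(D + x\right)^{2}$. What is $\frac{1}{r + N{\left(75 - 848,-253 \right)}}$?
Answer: $\frac{1}{2006340} \approx 4.9842 \cdot 10^{-7}$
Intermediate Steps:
$r = 953664$
$\frac{1}{r + N{\left(75 - 848,-253 \right)}} = \frac{1}{953664 + \left(-253 + \left(75 - 848\right)\right)^{2}} = \frac{1}{953664 + \left(-253 - 773\right)^{2}} = \frac{1}{953664 + \left(-1026\right)^{2}} = \frac{1}{953664 + 1052676} = \frac{1}{2006340}$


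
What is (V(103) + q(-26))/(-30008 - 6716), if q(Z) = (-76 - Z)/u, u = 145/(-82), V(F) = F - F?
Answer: -205/266249 ≈ -0.00076996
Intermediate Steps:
V(F) = 0
u = -145/82 (u = 145*(-1/82) = -145/82 ≈ -1.7683)
q(Z) = 6232/145 + 82*Z/145 (q(Z) = (-76 - Z)/(-145/82) = (-76 - Z)*(-82/145) = 6232/145 + 82*Z/145)
(V(103) + q(-26))/(-30008 - 6716) = (0 + (6232/145 + (82/145)*(-26)))/(-30008 - 6716) = (0 + (6232/145 - 2132/145))/(-36724) = (0 + 820/29)*(-1/36724) = (820/29)*(-1/36724) = -205/266249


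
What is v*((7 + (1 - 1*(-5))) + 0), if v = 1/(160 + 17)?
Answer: 13/177 ≈ 0.073446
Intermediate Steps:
v = 1/177 ≈ 0.0056497
v*((7 + (1 - 1*(-5))) + 0) = ((7 + (1 - 1*(-5))) + 0)/177 = ((7 + (1 + 5)) + 0)/177 = ((7 + 6) + 0)/177 = (13 + 0)/177 = (1/177)*13 = 13/177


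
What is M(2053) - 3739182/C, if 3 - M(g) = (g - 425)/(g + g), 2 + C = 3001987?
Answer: 8369069179/6163075205 ≈ 1.3579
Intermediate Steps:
C = 3001985 (C = -2 + 3001987 = 3001985)
M(g) = 3 - (-425 + g)/(2*g) (M(g) = 3 - (g - 425)/(g + g) = 3 - (-425 + g)/(2*g))
M(2053) - 3739182/C = (5/2)*(85 + 2053)/2053 - 3739182/3001985 = (5/2)*(1/2053)*2138 - 3739182*1/3001985 = 5345/2053 - 3739182/3001985 = 8369069179/6163075205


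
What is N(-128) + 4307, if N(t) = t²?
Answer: 20691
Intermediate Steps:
N(-128) + 4307 = (-128)² + 4307 = 16384 + 4307 = 20691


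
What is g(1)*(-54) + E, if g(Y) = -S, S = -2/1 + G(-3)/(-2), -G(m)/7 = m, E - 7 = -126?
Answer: -794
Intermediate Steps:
E = -119 (E = 7 - 126 = -119)
G(m) = -7*m
S = -25/2 (S = -2/1 - 7*(-3)/(-2) = -2*1 + 21*(-½) = -2 - 21/2 = -25/2 ≈ -12.500)
g(Y) = 25/2 (g(Y) = -1*(-25/2) = 25/2)
g(1)*(-54) + E = (25/2)*(-54) - 119 = -675 - 119 = -794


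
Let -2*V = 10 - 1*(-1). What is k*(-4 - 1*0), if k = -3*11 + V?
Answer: 154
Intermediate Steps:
V = -11/2 (V = -(10 - 1*(-1))/2 = -(10 + 1)/2 = -½*11 = -11/2 ≈ -5.5000)
k = -77/2 (k = -3*11 - 11/2 = -33 - 11/2 = -77/2 ≈ -38.500)
k*(-4 - 1*0) = -77*(-4 - 1*0)/2 = -77*(-4 + 0)/2 = -77/2*(-4) = 154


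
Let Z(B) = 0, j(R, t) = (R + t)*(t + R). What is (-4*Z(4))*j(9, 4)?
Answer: 0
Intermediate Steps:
j(R, t) = (R + t)² (j(R, t) = (R + t)*(R + t) = (R + t)²)
(-4*Z(4))*j(9, 4) = (-4*0)*(9 + 4)² = 0*13² = 0*169 = 0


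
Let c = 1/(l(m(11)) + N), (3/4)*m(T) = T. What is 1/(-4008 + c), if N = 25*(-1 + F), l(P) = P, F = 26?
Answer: -1919/7691349 ≈ -0.00024950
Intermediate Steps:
m(T) = 4*T/3
N = 625 (N = 25*(-1 + 26) = 25*25 = 625)
c = 3/1919 (c = 1/((4/3)*11 + 625) = 1/(44/3 + 625) = 1/(1919/3) = 3/1919 ≈ 0.0015633)
1/(-4008 + c) = 1/(-4008 + 3/1919) = 1/(-7691349/1919) = -1919/7691349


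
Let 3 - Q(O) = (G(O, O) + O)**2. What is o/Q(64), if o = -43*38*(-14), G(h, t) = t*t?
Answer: -22876/17305597 ≈ -0.0013219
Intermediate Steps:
G(h, t) = t**2
Q(O) = 3 - (O + O**2)**2 (Q(O) = 3 - (O**2 + O)**2 = 3 - (O + O**2)**2)
o = 22876 (o = -1634*(-14) = 22876)
o/Q(64) = 22876/(3 - 1*64**2*(1 + 64)**2) = 22876/(3 - 1*4096*65**2) = 22876/(3 - 1*4096*4225) = 22876/(3 - 17305600) = 22876/(-17305597) = 22876*(-1/17305597) = -22876/17305597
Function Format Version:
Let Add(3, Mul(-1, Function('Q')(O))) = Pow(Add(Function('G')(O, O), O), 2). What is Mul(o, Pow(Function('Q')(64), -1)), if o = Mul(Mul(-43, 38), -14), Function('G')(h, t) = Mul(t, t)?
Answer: Rational(-22876, 17305597) ≈ -0.0013219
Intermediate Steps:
Function('G')(h, t) = Pow(t, 2)
Function('Q')(O) = Add(3, Mul(-1, Pow(Add(O, Pow(O, 2)), 2))) (Function('Q')(O) = Add(3, Mul(-1, Pow(Add(Pow(O, 2), O), 2))) = Add(3, Mul(-1, Pow(Add(O, Pow(O, 2)), 2))))
o = 22876 (o = Mul(-1634, -14) = 22876)
Mul(o, Pow(Function('Q')(64), -1)) = Mul(22876, Pow(Add(3, Mul(-1, Pow(64, 2), Pow(Add(1, 64), 2))), -1)) = Mul(22876, Pow(Add(3, Mul(-1, 4096, Pow(65, 2))), -1)) = Mul(22876, Pow(Add(3, Mul(-1, 4096, 4225)), -1)) = Mul(22876, Pow(Add(3, -17305600), -1)) = Mul(22876, Pow(-17305597, -1)) = Mul(22876, Rational(-1, 17305597)) = Rational(-22876, 17305597)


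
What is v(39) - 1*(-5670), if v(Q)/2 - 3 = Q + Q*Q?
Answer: 8796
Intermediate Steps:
v(Q) = 6 + 2*Q + 2*Q**2 (v(Q) = 6 + 2*(Q + Q*Q) = 6 + 2*(Q + Q**2) = 6 + (2*Q + 2*Q**2) = 6 + 2*Q + 2*Q**2)
v(39) - 1*(-5670) = (6 + 2*39 + 2*39**2) - 1*(-5670) = (6 + 78 + 2*1521) + 5670 = (6 + 78 + 3042) + 5670 = 3126 + 5670 = 8796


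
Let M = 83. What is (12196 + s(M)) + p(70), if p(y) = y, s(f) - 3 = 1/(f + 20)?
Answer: 1263708/103 ≈ 12269.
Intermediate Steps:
s(f) = 3 + 1/(20 + f) (s(f) = 3 + 1/(f + 20) = 3 + 1/(20 + f))
(12196 + s(M)) + p(70) = (12196 + (61 + 3*83)/(20 + 83)) + 70 = (12196 + (61 + 249)/103) + 70 = (12196 + (1/103)*310) + 70 = (12196 + 310/103) + 70 = 1256498/103 + 70 = 1263708/103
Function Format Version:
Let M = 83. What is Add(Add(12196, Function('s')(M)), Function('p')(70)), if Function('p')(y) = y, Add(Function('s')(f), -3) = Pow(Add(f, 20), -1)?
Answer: Rational(1263708, 103) ≈ 12269.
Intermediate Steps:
Function('s')(f) = Add(3, Pow(Add(20, f), -1)) (Function('s')(f) = Add(3, Pow(Add(f, 20), -1)) = Add(3, Pow(Add(20, f), -1)))
Add(Add(12196, Function('s')(M)), Function('p')(70)) = Add(Add(12196, Mul(Pow(Add(20, 83), -1), Add(61, Mul(3, 83)))), 70) = Add(Add(12196, Mul(Pow(103, -1), Add(61, 249))), 70) = Add(Add(12196, Mul(Rational(1, 103), 310)), 70) = Add(Add(12196, Rational(310, 103)), 70) = Add(Rational(1256498, 103), 70) = Rational(1263708, 103)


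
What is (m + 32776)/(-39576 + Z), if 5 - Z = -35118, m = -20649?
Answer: -12127/4453 ≈ -2.7233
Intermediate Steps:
Z = 35123 (Z = 5 - 1*(-35118) = 5 + 35118 = 35123)
(m + 32776)/(-39576 + Z) = (-20649 + 32776)/(-39576 + 35123) = 12127/(-4453) = 12127*(-1/4453) = -12127/4453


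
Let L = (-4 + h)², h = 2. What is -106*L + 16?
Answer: -408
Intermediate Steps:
L = 4 (L = (-4 + 2)² = (-2)² = 4)
-106*L + 16 = -106*4 + 16 = -424 + 16 = -408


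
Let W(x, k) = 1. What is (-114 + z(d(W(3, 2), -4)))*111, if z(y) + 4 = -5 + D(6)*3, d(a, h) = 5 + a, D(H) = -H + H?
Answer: -13653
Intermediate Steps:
D(H) = 0
z(y) = -9 (z(y) = -4 + (-5 + 0*3) = -4 + (-5 + 0) = -4 - 5 = -9)
(-114 + z(d(W(3, 2), -4)))*111 = (-114 - 9)*111 = -123*111 = -13653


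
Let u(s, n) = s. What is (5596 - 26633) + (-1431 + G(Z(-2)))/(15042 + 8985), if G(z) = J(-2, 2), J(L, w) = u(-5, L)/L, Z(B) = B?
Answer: -1010914855/48054 ≈ -21037.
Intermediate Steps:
J(L, w) = -5/L
G(z) = 5/2 (G(z) = -5/(-2) = -5*(-1/2) = 5/2)
(5596 - 26633) + (-1431 + G(Z(-2)))/(15042 + 8985) = (5596 - 26633) + (-1431 + 5/2)/(15042 + 8985) = -21037 - 2857/2/24027 = -21037 - 2857/2*1/24027 = -21037 - 2857/48054 = -1010914855/48054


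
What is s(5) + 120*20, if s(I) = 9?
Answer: 2409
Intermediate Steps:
s(5) + 120*20 = 9 + 120*20 = 9 + 2400 = 2409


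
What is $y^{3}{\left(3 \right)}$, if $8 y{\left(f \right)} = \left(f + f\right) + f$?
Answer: $\frac{729}{512} \approx 1.4238$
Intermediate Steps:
$y{\left(f \right)} = \frac{3 f}{8}$ ($y{\left(f \right)} = \frac{\left(f + f\right) + f}{8} = \frac{2 f + f}{8} = \frac{3 f}{8}$)
$y^{3}{\left(3 \right)} = \left(\frac{3}{8} \cdot 3\right)^{3} = \left(\frac{9}{8}\right)^{3} = \frac{729}{512}$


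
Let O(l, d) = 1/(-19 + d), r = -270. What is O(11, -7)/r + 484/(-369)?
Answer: -377479/287820 ≈ -1.3115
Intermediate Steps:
O(11, -7)/r + 484/(-369) = 1/(-19 - 7*(-270)) + 484/(-369) = -1/270/(-26) + 484*(-1/369) = -1/26*(-1/270) - 484/369 = 1/7020 - 484/369 = -377479/287820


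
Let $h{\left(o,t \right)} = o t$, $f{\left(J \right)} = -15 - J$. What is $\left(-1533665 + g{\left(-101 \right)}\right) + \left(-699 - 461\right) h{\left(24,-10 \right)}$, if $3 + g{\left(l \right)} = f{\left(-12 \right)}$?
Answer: $-1255271$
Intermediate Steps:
$g{\left(l \right)} = -6$ ($g{\left(l \right)} = -3 - 3 = -6$)
$\left(-1533665 + g{\left(-101 \right)}\right) + \left(-699 - 461\right) h{\left(24,-10 \right)} = \left(-1533665 - 6\right) + \left(-699 - 461\right) 24 \left(-10\right) = -1533671 - -278400 = -1533671 + 278400 = -1255271$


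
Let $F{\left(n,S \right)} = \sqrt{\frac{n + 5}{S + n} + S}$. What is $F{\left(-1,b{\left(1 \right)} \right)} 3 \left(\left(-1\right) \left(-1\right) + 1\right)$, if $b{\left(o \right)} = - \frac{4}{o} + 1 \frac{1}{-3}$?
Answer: $i \sqrt{183} \approx 13.528 i$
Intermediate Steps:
$b{\left(o \right)} = - \frac{1}{3} - \frac{4}{o}$ ($b{\left(o \right)} = - \frac{4}{o} + 1 \left(- \frac{1}{3}\right) = - \frac{4}{o} - \frac{1}{3} = - \frac{1}{3} - \frac{4}{o}$)
$F{\left(n,S \right)} = \sqrt{S + \frac{5 + n}{S + n}}$ ($F{\left(n,S \right)} = \sqrt{\frac{5 + n}{S + n} + S} = \sqrt{S + \frac{5 + n}{S + n}}$)
$F{\left(-1,b{\left(1 \right)} \right)} 3 \left(\left(-1\right) \left(-1\right) + 1\right) = \sqrt{\frac{5 - 1 + \frac{-12 - 1}{3 \cdot 1} \left(\frac{-12 - 1}{3 \cdot 1} - 1\right)}{\frac{-12 - 1}{3 \cdot 1} - 1}} \cdot 3 \left(\left(-1\right) \left(-1\right) + 1\right) = \sqrt{\frac{5 - 1 + \frac{1}{3} \cdot 1 \left(-12 - 1\right) \left(\frac{1}{3} \cdot 1 \left(-12 - 1\right) - 1\right)}{\frac{1}{3} \cdot 1 \left(-12 - 1\right) - 1}} \cdot 3 \left(1 + 1\right) = \sqrt{\frac{5 - 1 + \frac{1}{3} \cdot 1 \left(-13\right) \left(\frac{1}{3} \cdot 1 \left(-13\right) - 1\right)}{\frac{1}{3} \cdot 1 \left(-13\right) - 1}} \cdot 3 \cdot 2 = \sqrt{\frac{5 - 1 - \frac{13 \left(- \frac{13}{3} - 1\right)}{3}}{- \frac{13}{3} - 1}} \cdot 3 \cdot 2 = \sqrt{\frac{5 - 1 - - \frac{208}{9}}{- \frac{16}{3}}} \cdot 3 \cdot 2 = \sqrt{- \frac{3 \left(5 - 1 + \frac{208}{9}\right)}{16}} \cdot 3 \cdot 2 = \sqrt{\left(- \frac{3}{16}\right) \frac{244}{9}} \cdot 3 \cdot 2 = \sqrt{- \frac{61}{12}} \cdot 3 \cdot 2 = \frac{i \sqrt{183}}{6} \cdot 3 \cdot 2 = \frac{i \sqrt{183}}{2} \cdot 2 = i \sqrt{183}$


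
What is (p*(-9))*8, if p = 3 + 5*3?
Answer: -1296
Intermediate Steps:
p = 18 (p = 3 + 15 = 18)
(p*(-9))*8 = (18*(-9))*8 = -162*8 = -1296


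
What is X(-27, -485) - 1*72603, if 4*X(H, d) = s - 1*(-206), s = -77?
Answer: -290283/4 ≈ -72571.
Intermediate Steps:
X(H, d) = 129/4 (X(H, d) = (-77 - 1*(-206))/4 = (-77 + 206)/4 = (¼)*129 = 129/4)
X(-27, -485) - 1*72603 = 129/4 - 1*72603 = 129/4 - 72603 = -290283/4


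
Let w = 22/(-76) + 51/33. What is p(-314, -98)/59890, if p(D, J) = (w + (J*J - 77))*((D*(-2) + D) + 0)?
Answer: 625301327/12517010 ≈ 49.956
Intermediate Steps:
w = 525/418 (w = 22*(-1/76) + 51*(1/33) = -11/38 + 17/11 = 525/418 ≈ 1.2560)
p(D, J) = -D*(-31661/418 + J²) (p(D, J) = (525/418 + (J*J - 77))*((D*(-2) + D) + 0) = (525/418 + (J² - 77))*((-2*D + D) + 0) = (525/418 + (-77 + J²))*(-D + 0) = (-31661/418 + J²)*(-D) = -D*(-31661/418 + J²))
p(-314, -98)/59890 = ((1/418)*(-314)*(31661 - 418*(-98)²))/59890 = ((1/418)*(-314)*(31661 - 418*9604))*(1/59890) = ((1/418)*(-314)*(31661 - 4014472))*(1/59890) = ((1/418)*(-314)*(-3982811))*(1/59890) = (625301327/209)*(1/59890) = 625301327/12517010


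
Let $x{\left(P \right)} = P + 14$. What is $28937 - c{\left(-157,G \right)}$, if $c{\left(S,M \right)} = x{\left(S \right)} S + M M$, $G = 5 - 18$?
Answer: $6317$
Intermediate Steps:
$x{\left(P \right)} = 14 + P$
$G = -13$ ($G = 5 - 18 = -13$)
$c{\left(S,M \right)} = M^{2} + S \left(14 + S\right)$ ($c{\left(S,M \right)} = \left(14 + S\right) S + M M = S \left(14 + S\right) + M^{2} = M^{2} + S \left(14 + S\right)$)
$28937 - c{\left(-157,G \right)} = 28937 - \left(\left(-13\right)^{2} - 157 \left(14 - 157\right)\right) = 28937 - \left(169 - -22451\right) = 28937 - \left(169 + 22451\right) = 28937 - 22620 = 6317$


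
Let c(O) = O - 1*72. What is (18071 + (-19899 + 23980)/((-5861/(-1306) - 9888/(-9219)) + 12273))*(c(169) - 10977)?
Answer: -9688850484352606080/49278012703 ≈ -1.9662e+8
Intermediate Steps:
c(O) = -72 + O (c(O) = O - 72 = -72 + O)
(18071 + (-19899 + 23980)/((-5861/(-1306) - 9888/(-9219)) + 12273))*(c(169) - 10977) = (18071 + (-19899 + 23980)/((-5861/(-1306) - 9888/(-9219)) + 12273))*((-72 + 169) - 10977) = (18071 + 4081/((-5861*(-1/1306) - 9888*(-1/9219)) + 12273))*(97 - 10977) = (18071 + 4081/((5861/1306 + 3296/3073) + 12273))*(-10880) = (18071 + 4081/(22315429/4013338 + 12273))*(-10880) = (18071 + 4081/(49278012703/4013338))*(-10880) = (18071 + 4081*(4013338/49278012703))*(-10880) = (18071 + 16378432378/49278012703)*(-10880) = (890519345988291/49278012703)*(-10880) = -9688850484352606080/49278012703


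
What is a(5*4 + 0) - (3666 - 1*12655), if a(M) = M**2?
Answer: 9389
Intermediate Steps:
a(5*4 + 0) - (3666 - 1*12655) = (5*4 + 0)**2 - (3666 - 1*12655) = (20 + 0)**2 - (3666 - 12655) = 20**2 - 1*(-8989) = 400 + 8989 = 9389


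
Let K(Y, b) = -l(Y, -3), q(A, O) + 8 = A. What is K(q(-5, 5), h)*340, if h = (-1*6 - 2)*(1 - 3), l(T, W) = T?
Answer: 4420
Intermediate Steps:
q(A, O) = -8 + A
h = 16 (h = (-6 - 2)*(-2) = -8*(-2) = 16)
K(Y, b) = -Y
K(q(-5, 5), h)*340 = -(-8 - 5)*340 = -1*(-13)*340 = 13*340 = 4420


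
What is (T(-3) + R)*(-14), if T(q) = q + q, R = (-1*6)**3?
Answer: 3108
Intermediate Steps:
R = -216 (R = (-6)**3 = -216)
T(q) = 2*q
(T(-3) + R)*(-14) = (2*(-3) - 216)*(-14) = (-6 - 216)*(-14) = -222*(-14) = 3108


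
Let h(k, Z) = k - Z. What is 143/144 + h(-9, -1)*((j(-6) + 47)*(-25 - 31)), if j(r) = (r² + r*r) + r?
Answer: 7289999/144 ≈ 50625.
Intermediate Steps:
j(r) = r + 2*r² (j(r) = (r² + r²) + r = 2*r² + r = r + 2*r²)
143/144 + h(-9, -1)*((j(-6) + 47)*(-25 - 31)) = 143/144 + (-9 - 1*(-1))*((-6*(1 + 2*(-6)) + 47)*(-25 - 31)) = 143*(1/144) + (-9 + 1)*((-6*(1 - 12) + 47)*(-56)) = 143/144 - 8*(-6*(-11) + 47)*(-56) = 143/144 - 8*(66 + 47)*(-56) = 143/144 - 904*(-56) = 143/144 - 8*(-6328) = 143/144 + 50624 = 7289999/144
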